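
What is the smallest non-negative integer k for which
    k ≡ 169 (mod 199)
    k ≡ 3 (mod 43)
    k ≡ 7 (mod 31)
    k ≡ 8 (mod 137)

The moduli are pairwise coprime; N = 199·43·31·137 = 36341579.
N/199 = 182621; 182621 ≡ 138 (mod 199); 138·137 ≡ 1, so inverse 137.
N/43 = 845153; 845153 ≡ 31 (mod 43); 31·25 ≡ 1, so inverse 25.
N/31 = 1172309; 1172309 ≡ 13 (mod 31); 13·12 ≡ 1, so inverse 12.
N/137 = 265267; 265267 ≡ 35 (mod 137); 35·47 ≡ 1, so inverse 47.
k ≡ 169·182621·137 + 3·845153·25 + 7·1172309·12 + 8·265267·47 = 4489824836.
4489824836 mod 36341579 = 19810619.

19810619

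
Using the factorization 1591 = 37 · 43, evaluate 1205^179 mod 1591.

474

Mod 37: 1205 ≡ 21; by Fermat, exponent reduces to 179 mod 36 = 35; 21^35 ≡ 30 (mod 37).
Mod 43: 1205 ≡ 1; by Fermat, exponent reduces to 179 mod 42 = 11; 1^11 ≡ 1 (mod 43).
Combine by CRT: x ≡ 30 (mod 37), x ≡ 1 (mod 43) ⇒ x ≡ 474 (mod 1591).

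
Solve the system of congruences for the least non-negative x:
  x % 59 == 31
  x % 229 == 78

7406

From x ≡ 31 (mod 59) write x = 31 + 59t. Substituting into x ≡ 78 (mod 229) gives 59t ≡ 47 (mod 229), and since 59⁻¹ ≡ 66 (mod 229), t ≡ 125. Hence x ≡ 31 + 59·125 = 7406 (mod 13511).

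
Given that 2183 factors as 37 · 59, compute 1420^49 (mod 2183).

Mod 37: 1420 ≡ 14; by Fermat, exponent reduces to 49 mod 36 = 13; 14^13 ≡ 14 (mod 37).
Mod 59: 1420 ≡ 4; 4^49 ≡ 17 (mod 59).
Combine by CRT: x ≡ 14 (mod 37), x ≡ 17 (mod 59) ⇒ x ≡ 902 (mod 2183).

902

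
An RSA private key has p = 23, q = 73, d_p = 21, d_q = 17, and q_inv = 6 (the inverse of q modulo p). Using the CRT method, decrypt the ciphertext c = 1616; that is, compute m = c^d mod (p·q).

m₁ = c^(d_p) mod p: c ≡ 6 (mod 23), and 6^21 mod 23 = 4.
m₂ = c^(d_q) mod q: c ≡ 10 (mod 73), and 10^17 mod 73 = 10.
h = q_inv·(m₁ − m₂) mod p = 6·(4 − 10) mod 23 = 10.
m = m₂ + h·q = 10 + 10·73 = 740.

740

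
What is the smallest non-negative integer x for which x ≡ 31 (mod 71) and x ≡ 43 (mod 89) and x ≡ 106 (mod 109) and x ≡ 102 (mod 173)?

The moduli are pairwise coprime; N = 71·89·109·173 = 119157383.
N/71 = 1678273; 1678273 ≡ 46 (mod 71); 46·17 ≡ 1, so inverse 17.
N/89 = 1338847; 1338847 ≡ 20 (mod 89); 20·49 ≡ 1, so inverse 49.
N/109 = 1093187; 1093187 ≡ 26 (mod 109); 26·21 ≡ 1, so inverse 21.
N/173 = 688771; 688771 ≡ 58 (mod 173); 58·3 ≡ 1, so inverse 3.
x ≡ 31·1678273·17 + 43·1338847·49 + 106·1093187·21 + 102·688771·3 = 6349598688.
6349598688 mod 119157383 = 34257389.

34257389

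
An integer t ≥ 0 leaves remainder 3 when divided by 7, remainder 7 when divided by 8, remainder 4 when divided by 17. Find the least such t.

From t ≡ 3 (mod 7) write t = 3 + 7s. Substituting into t ≡ 7 (mod 8) gives 7s ≡ 4 (mod 8), and since 7⁻¹ ≡ 7 (mod 8), s ≡ 4. Hence t ≡ 3 + 7·4 = 31 (mod 56).
From t ≡ 31 (mod 56) write t = 31 + 56s. Substituting into t ≡ 4 (mod 17) gives 56s ≡ 7 (mod 17), and since 5⁻¹ ≡ 7 (mod 17), s ≡ 15. Hence t ≡ 31 + 56·15 = 871 (mod 952).

871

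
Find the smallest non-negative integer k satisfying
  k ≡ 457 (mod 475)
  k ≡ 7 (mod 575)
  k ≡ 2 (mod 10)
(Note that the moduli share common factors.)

18982

Combine the congruences pairwise.
gcd(475, 575) = 25 and 25 | (7 − 457), so the pair is consistent; merging gives k ≡ 8057 (mod 10925), where 10925 = lcm(475, 575).
gcd(10925, 10) = 5 and 5 | (2 − 8057), so the pair is consistent; merging gives k ≡ 18982 (mod 21850), where 21850 = lcm(10925, 10).
The solution is unique modulo lcm(475, 575, 10) = 21850.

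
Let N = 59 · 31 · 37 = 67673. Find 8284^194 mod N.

Mod 59: 8284 ≡ 24; by Fermat, exponent reduces to 194 mod 58 = 20; 24^20 ≡ 46 (mod 59).
Mod 31: 8284 ≡ 7; by Fermat, exponent reduces to 194 mod 30 = 14; 7^14 ≡ 9 (mod 31).
Mod 37: 8284 ≡ 33; by Fermat, exponent reduces to 194 mod 36 = 14; 33^14 ≡ 12 (mod 37).
Combine by CRT: x ≡ 46 (mod 59), x ≡ 9 (mod 31), x ≡ 12 (mod 37) ⇒ x ≡ 16625 (mod 67673).

16625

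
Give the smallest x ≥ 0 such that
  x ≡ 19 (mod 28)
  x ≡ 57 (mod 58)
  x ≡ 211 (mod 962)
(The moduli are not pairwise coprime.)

gcd(28, 58) = 2 and 2 | (57 − 19), so the pair is consistent; merging gives x ≡ 579 (mod 812), where 812 = lcm(28, 58).
gcd(812, 962) = 2 and 2 | (211 − 579), so the pair is consistent; merging gives x ≡ 59855 (mod 390572), where 390572 = lcm(812, 962).
The solution is unique modulo lcm(28, 58, 962) = 390572.

59855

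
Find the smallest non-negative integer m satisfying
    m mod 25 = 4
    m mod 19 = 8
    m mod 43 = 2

9204

The moduli are pairwise coprime; N = 25·19·43 = 20425.
N/25 = 817; 817 ≡ 17 (mod 25); 17·3 ≡ 1, so inverse 3.
N/19 = 1075; 1075 ≡ 11 (mod 19); 11·7 ≡ 1, so inverse 7.
N/43 = 475; 475 ≡ 2 (mod 43); 2·22 ≡ 1, so inverse 22.
m ≡ 4·817·3 + 8·1075·7 + 2·475·22 = 90904.
90904 mod 20425 = 9204.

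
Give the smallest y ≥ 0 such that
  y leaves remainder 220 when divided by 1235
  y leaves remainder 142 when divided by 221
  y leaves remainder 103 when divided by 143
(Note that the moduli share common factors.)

gcd(1235, 221) = 13 and 13 | (142 − 220), so the pair is consistent; merging gives y ≡ 16275 (mod 20995), where 20995 = lcm(1235, 221).
gcd(20995, 143) = 13 and 13 | (103 − 16275), so the pair is consistent; merging gives y ≡ 142245 (mod 230945), where 230945 = lcm(20995, 143).
The solution is unique modulo lcm(1235, 221, 143) = 230945.

142245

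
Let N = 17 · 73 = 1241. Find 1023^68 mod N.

Mod 17: 1023 ≡ 3; by Fermat, exponent reduces to 68 mod 16 = 4; 3^4 ≡ 13 (mod 17).
Mod 73: 1023 ≡ 1; 1^68 ≡ 1 (mod 73).
Combine by CRT: x ≡ 13 (mod 17), x ≡ 1 (mod 73) ⇒ x ≡ 1169 (mod 1241).

1169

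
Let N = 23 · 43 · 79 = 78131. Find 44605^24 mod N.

Mod 23: 44605 ≡ 8; by Fermat, exponent reduces to 24 mod 22 = 2; 8^2 ≡ 18 (mod 23).
Mod 43: 44605 ≡ 14; 14^24 ≡ 35 (mod 43).
Mod 79: 44605 ≡ 49; 49^24 ≡ 67 (mod 79).
Combine by CRT: x ≡ 18 (mod 23), x ≡ 35 (mod 43), x ≡ 67 (mod 79) ⇒ x ≡ 25663 (mod 78131).

25663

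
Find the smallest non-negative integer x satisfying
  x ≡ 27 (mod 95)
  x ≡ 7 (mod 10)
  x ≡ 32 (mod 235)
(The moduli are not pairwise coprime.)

Combine the congruences pairwise.
gcd(95, 10) = 5 and 5 | (7 − 27), so the pair is consistent; merging gives x ≡ 27 (mod 190), where 190 = lcm(95, 10).
gcd(190, 235) = 5 and 5 | (32 − 27), so the pair is consistent; merging gives x ≡ 4967 (mod 8930), where 8930 = lcm(190, 235).
The solution is unique modulo lcm(95, 10, 235) = 8930.

4967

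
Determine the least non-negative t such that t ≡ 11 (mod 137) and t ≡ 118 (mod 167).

Combine the congruences pairwise.
From t ≡ 11 (mod 137) write t = 11 + 137s. Substituting into t ≡ 118 (mod 167) gives 137s ≡ 107 (mod 167), and since 137⁻¹ ≡ 128 (mod 167), s ≡ 2. Hence t ≡ 11 + 137·2 = 285 (mod 22879).

285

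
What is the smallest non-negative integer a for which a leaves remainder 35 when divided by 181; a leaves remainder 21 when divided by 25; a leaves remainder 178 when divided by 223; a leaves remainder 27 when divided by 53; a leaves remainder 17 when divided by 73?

3879378646

From a ≡ 35 (mod 181) write a = 35 + 181t. Substituting into a ≡ 21 (mod 25) gives 181t ≡ 11 (mod 25), and since 6⁻¹ ≡ 21 (mod 25), t ≡ 6. Hence a ≡ 35 + 181·6 = 1121 (mod 4525).
From a ≡ 1121 (mod 4525) write a = 1121 + 4525t. Substituting into a ≡ 178 (mod 223) gives 4525t ≡ 172 (mod 223), and since 65⁻¹ ≡ 199 (mod 223), t ≡ 109. Hence a ≡ 1121 + 4525·109 = 494346 (mod 1009075).
From a ≡ 494346 (mod 1009075) write a = 494346 + 1009075t. Substituting into a ≡ 27 (mod 53) gives 1009075t ≡ 12 (mod 53), and since 8⁻¹ ≡ 20 (mod 53), t ≡ 28. Hence a ≡ 494346 + 1009075·28 = 28748446 (mod 53480975).
From a ≡ 28748446 (mod 53480975) write a = 28748446 + 53480975t. Substituting into a ≡ 17 (mod 73) gives 53480975t ≡ 66 (mod 73), and since 7⁻¹ ≡ 21 (mod 73), t ≡ 72. Hence a ≡ 28748446 + 53480975·72 = 3879378646 (mod 3904111175).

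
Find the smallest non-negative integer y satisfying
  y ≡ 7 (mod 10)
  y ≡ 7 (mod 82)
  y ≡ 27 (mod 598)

101687

gcd(10, 82) = 2 and 2 | (7 − 7), so the pair is consistent; merging gives y ≡ 7 (mod 410), where 410 = lcm(10, 82).
gcd(410, 598) = 2 and 2 | (27 − 7), so the pair is consistent; merging gives y ≡ 101687 (mod 122590), where 122590 = lcm(410, 598).
The solution is unique modulo lcm(10, 82, 598) = 122590.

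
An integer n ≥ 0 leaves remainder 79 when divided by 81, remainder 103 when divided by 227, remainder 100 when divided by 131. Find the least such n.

634795

Combine the congruences pairwise.
From n ≡ 79 (mod 81) write n = 79 + 81t. Substituting into n ≡ 103 (mod 227) gives 81t ≡ 24 (mod 227), and since 81⁻¹ ≡ 213 (mod 227), t ≡ 118. Hence n ≡ 79 + 81·118 = 9637 (mod 18387).
From n ≡ 9637 (mod 18387) write n = 9637 + 18387t. Substituting into n ≡ 100 (mod 131) gives 18387t ≡ 26 (mod 131), and since 47⁻¹ ≡ 92 (mod 131), t ≡ 34. Hence n ≡ 9637 + 18387·34 = 634795 (mod 2408697).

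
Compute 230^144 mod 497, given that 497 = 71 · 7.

309

Mod 71: 230 ≡ 17; by Fermat, exponent reduces to 144 mod 70 = 4; 17^4 ≡ 25 (mod 71).
Mod 7: 230 ≡ 6; since 6 | 144, by Fermat 6^144 ≡ 1 (mod 7).
Combine by CRT: x ≡ 25 (mod 71), x ≡ 1 (mod 7) ⇒ x ≡ 309 (mod 497).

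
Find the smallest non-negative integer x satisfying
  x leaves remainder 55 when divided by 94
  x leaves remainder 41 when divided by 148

Combine the congruences pairwise.
gcd(94, 148) = 2 and 2 | (41 − 55), so the pair is consistent; merging gives x ≡ 337 (mod 6956), where 6956 = lcm(94, 148).
The solution is unique modulo lcm(94, 148) = 6956.

337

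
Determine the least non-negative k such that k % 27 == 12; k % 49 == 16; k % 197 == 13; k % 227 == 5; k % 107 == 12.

From k ≡ 12 (mod 27) write k = 12 + 27t. Substituting into k ≡ 16 (mod 49) gives 27t ≡ 4 (mod 49), and since 27⁻¹ ≡ 20 (mod 49), t ≡ 31. Hence k ≡ 12 + 27·31 = 849 (mod 1323).
From k ≡ 849 (mod 1323) write k = 849 + 1323t. Substituting into k ≡ 13 (mod 197) gives 1323t ≡ 149 (mod 197), and since 141⁻¹ ≡ 102 (mod 197), t ≡ 29. Hence k ≡ 849 + 1323·29 = 39216 (mod 260631).
From k ≡ 39216 (mod 260631) write k = 39216 + 260631t. Substituting into k ≡ 5 (mod 227) gives 260631t ≡ 60 (mod 227), and since 35⁻¹ ≡ 13 (mod 227), t ≡ 99. Hence k ≡ 39216 + 260631·99 = 25841685 (mod 59163237).
From k ≡ 25841685 (mod 59163237) write k = 25841685 + 59163237t. Substituting into k ≡ 12 (mod 107) gives 59163237t ≡ 4 (mod 107), and since 48⁻¹ ≡ 29 (mod 107), t ≡ 9. Hence k ≡ 25841685 + 59163237·9 = 558310818 (mod 6330466359).

558310818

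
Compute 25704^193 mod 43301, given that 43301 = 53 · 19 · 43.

11500

Mod 53: 25704 ≡ 52; by Fermat, exponent reduces to 193 mod 52 = 37; 52^37 ≡ 52 (mod 53).
Mod 19: 25704 ≡ 16; by Fermat, exponent reduces to 193 mod 18 = 13; 16^13 ≡ 5 (mod 19).
Mod 43: 25704 ≡ 33; by Fermat, exponent reduces to 193 mod 42 = 25; 33^25 ≡ 19 (mod 43).
Combine by CRT: x ≡ 52 (mod 53), x ≡ 5 (mod 19), x ≡ 19 (mod 43) ⇒ x ≡ 11500 (mod 43301).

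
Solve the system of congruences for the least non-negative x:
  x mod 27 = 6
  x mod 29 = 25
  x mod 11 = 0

From x ≡ 6 (mod 27) write x = 6 + 27t. Substituting into x ≡ 25 (mod 29) gives 27t ≡ 19 (mod 29), and since 27⁻¹ ≡ 14 (mod 29), t ≡ 5. Hence x ≡ 6 + 27·5 = 141 (mod 783).
From x ≡ 141 (mod 783) write x = 141 + 783t. Substituting into x ≡ 0 (mod 11) gives 783t ≡ 2 (mod 11), and since 2⁻¹ ≡ 6 (mod 11), t ≡ 1. Hence x ≡ 141 + 783·1 = 924 (mod 8613).

924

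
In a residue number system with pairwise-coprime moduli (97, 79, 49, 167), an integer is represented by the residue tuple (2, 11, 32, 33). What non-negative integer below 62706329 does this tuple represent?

50050935

From x ≡ 2 (mod 97) write x = 2 + 97t. Substituting into x ≡ 11 (mod 79) gives 97t ≡ 9 (mod 79), and since 18⁻¹ ≡ 22 (mod 79), t ≡ 40. Hence x ≡ 2 + 97·40 = 3882 (mod 7663).
From x ≡ 3882 (mod 7663) write x = 3882 + 7663t. Substituting into x ≡ 32 (mod 49) gives 7663t ≡ 21 (mod 49), and since 19⁻¹ ≡ 31 (mod 49), t ≡ 14. Hence x ≡ 3882 + 7663·14 = 111164 (mod 375487).
From x ≡ 111164 (mod 375487) write x = 111164 + 375487t. Substituting into x ≡ 33 (mod 167) gives 375487t ≡ 91 (mod 167), and since 71⁻¹ ≡ 40 (mod 167), t ≡ 133. Hence x ≡ 111164 + 375487·133 = 50050935 (mod 62706329).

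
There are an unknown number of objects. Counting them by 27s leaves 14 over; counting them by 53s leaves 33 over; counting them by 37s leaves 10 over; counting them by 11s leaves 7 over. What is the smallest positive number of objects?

From N ≡ 14 (mod 27) write N = 14 + 27t. Substituting into N ≡ 33 (mod 53) gives 27t ≡ 19 (mod 53), and since 27⁻¹ ≡ 2 (mod 53), t ≡ 38. Hence N ≡ 14 + 27·38 = 1040 (mod 1431).
From N ≡ 1040 (mod 1431) write N = 1040 + 1431t. Substituting into N ≡ 10 (mod 37) gives 1431t ≡ 6 (mod 37), and since 25⁻¹ ≡ 3 (mod 37), t ≡ 18. Hence N ≡ 1040 + 1431·18 = 26798 (mod 52947).
From N ≡ 26798 (mod 52947) write N = 26798 + 52947t. Substituting into N ≡ 7 (mod 11) gives 52947t ≡ 5 (mod 11), and since 4⁻¹ ≡ 3 (mod 11), t ≡ 4. Hence N ≡ 26798 + 52947·4 = 238586 (mod 582417).

238586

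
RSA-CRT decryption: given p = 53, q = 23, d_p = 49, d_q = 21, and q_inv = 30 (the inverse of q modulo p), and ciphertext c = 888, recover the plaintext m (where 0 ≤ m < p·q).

m₁ = c^(d_p) mod p: c ≡ 40 (mod 53), and 40^49 mod 53 = 11.
m₂ = c^(d_q) mod q: c ≡ 14 (mod 23), and 14^21 mod 23 = 5.
h = q_inv·(m₁ − m₂) mod p = 30·(11 − 5) mod 53 = 21.
m = m₂ + h·q = 5 + 21·23 = 488.

488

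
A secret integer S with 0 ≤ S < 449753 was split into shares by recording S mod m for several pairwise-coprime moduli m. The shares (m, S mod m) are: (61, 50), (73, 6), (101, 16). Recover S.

389169

The moduli are pairwise coprime; N = 61·73·101 = 449753.
N/61 = 7373; 7373 ≡ 53 (mod 61); 53·38 ≡ 1, so inverse 38.
N/73 = 6161; 6161 ≡ 29 (mod 73); 29·68 ≡ 1, so inverse 68.
N/101 = 4453; 4453 ≡ 9 (mod 101); 9·45 ≡ 1, so inverse 45.
S ≡ 50·7373·38 + 6·6161·68 + 16·4453·45 = 19728548.
19728548 mod 449753 = 389169.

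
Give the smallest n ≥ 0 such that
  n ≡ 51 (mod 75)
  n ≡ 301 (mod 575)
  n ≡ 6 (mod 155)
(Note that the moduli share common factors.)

gcd(75, 575) = 25 and 25 | (301 − 51), so the pair is consistent; merging gives n ≡ 876 (mod 1725), where 1725 = lcm(75, 575).
gcd(1725, 155) = 5 and 5 | (6 − 876), so the pair is consistent; merging gives n ≡ 6051 (mod 53475), where 53475 = lcm(1725, 155).
The solution is unique modulo lcm(75, 575, 155) = 53475.

6051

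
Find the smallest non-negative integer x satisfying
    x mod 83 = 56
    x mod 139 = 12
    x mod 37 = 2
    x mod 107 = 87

The moduli are pairwise coprime; N = 83·139·37·107 = 45674983.
N/83 = 550301; 550301 ≡ 11 (mod 83); 11·68 ≡ 1, so inverse 68.
N/139 = 328597; 328597 ≡ 1 (mod 139), inverse 1.
N/37 = 1234459; 1234459 ≡ 28 (mod 37); 28·4 ≡ 1, so inverse 4.
N/107 = 426869; 426869 ≡ 46 (mod 107); 46·7 ≡ 1, so inverse 7.
x ≡ 56·550301·68 + 12·328597·1 + 2·1234459·4 + 87·426869·7 = 2369328265.
2369328265 mod 45674983 = 39904132.

39904132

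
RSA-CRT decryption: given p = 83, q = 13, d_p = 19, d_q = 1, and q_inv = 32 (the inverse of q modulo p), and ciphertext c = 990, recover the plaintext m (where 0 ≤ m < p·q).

1055

m₁ = c^(d_p) mod p: c ≡ 77 (mod 83), and 77^19 mod 83 = 59.
m₂ = c^(d_q) mod q: c ≡ 2 (mod 13), and 2^1 mod 13 = 2.
h = q_inv·(m₁ − m₂) mod p = 32·(59 − 2) mod 83 = 81.
m = m₂ + h·q = 2 + 81·13 = 1055.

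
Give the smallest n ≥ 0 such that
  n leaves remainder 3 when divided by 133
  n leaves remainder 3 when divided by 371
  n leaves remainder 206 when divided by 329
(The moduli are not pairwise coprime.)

Combine the congruences pairwise.
gcd(133, 371) = 7 and 7 | (3 − 3), so the pair is consistent; merging gives n ≡ 3 (mod 7049), where 7049 = lcm(133, 371).
gcd(7049, 329) = 7 and 7 | (206 − 3), so the pair is consistent; merging gives n ≡ 225571 (mod 331303), where 331303 = lcm(7049, 329).
The solution is unique modulo lcm(133, 371, 329) = 331303.

225571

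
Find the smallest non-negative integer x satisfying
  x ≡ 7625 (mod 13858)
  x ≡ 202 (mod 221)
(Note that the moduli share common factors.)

Combine the congruences pairwise.
gcd(13858, 221) = 13 and 13 | (202 − 7625), so the pair is consistent; merging gives x ≡ 35341 (mod 235586), where 235586 = lcm(13858, 221).
The solution is unique modulo lcm(13858, 221) = 235586.

35341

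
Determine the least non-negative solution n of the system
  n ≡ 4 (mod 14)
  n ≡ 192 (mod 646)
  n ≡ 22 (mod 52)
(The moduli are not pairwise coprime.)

Combine the congruences pairwise.
gcd(14, 646) = 2 and 2 | (192 − 4), so the pair is consistent; merging gives n ≡ 2776 (mod 4522), where 4522 = lcm(14, 646).
gcd(4522, 52) = 2 and 2 | (22 − 2776), so the pair is consistent; merging gives n ≡ 115826 (mod 117572), where 117572 = lcm(4522, 52).
The solution is unique modulo lcm(14, 646, 52) = 117572.

115826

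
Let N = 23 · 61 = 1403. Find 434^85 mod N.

40

Mod 23: 434 ≡ 20; by Fermat, exponent reduces to 85 mod 22 = 19; 20^19 ≡ 17 (mod 23).
Mod 61: 434 ≡ 7; by Fermat, exponent reduces to 85 mod 60 = 25; 7^25 ≡ 40 (mod 61).
Combine by CRT: x ≡ 17 (mod 23), x ≡ 40 (mod 61) ⇒ x ≡ 40 (mod 1403).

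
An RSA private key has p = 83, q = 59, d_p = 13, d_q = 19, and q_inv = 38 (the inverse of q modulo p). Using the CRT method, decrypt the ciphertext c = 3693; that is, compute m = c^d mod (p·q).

m₁ = c^(d_p) mod p: c ≡ 41 (mod 83), and 41^13 mod 83 = 10.
m₂ = c^(d_q) mod q: c ≡ 35 (mod 59), and 35^19 mod 59 = 3.
h = q_inv·(m₁ − m₂) mod p = 38·(10 − 3) mod 83 = 17.
m = m₂ + h·q = 3 + 17·59 = 1006.

1006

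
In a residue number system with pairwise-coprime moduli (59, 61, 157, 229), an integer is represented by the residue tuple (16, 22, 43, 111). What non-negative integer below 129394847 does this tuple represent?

94865880

The moduli are pairwise coprime; N = 59·61·157·229 = 129394847.
N/59 = 2193133; 2193133 ≡ 44 (mod 59); 44·55 ≡ 1, so inverse 55.
N/61 = 2121227; 2121227 ≡ 13 (mod 61); 13·47 ≡ 1, so inverse 47.
N/157 = 824171; 824171 ≡ 78 (mod 157); 78·155 ≡ 1, so inverse 155.
N/229 = 565043; 565043 ≡ 100 (mod 229); 100·71 ≡ 1, so inverse 71.
x ≡ 16·2193133·55 + 22·2121227·47 + 43·824171·155 + 111·565043·71 = 14069509356.
14069509356 mod 129394847 = 94865880.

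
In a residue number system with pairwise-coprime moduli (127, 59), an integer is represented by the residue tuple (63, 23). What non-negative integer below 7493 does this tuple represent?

From x ≡ 63 (mod 127) write x = 63 + 127t. Substituting into x ≡ 23 (mod 59) gives 127t ≡ 19 (mod 59), and since 9⁻¹ ≡ 46 (mod 59), t ≡ 48. Hence x ≡ 63 + 127·48 = 6159 (mod 7493).

6159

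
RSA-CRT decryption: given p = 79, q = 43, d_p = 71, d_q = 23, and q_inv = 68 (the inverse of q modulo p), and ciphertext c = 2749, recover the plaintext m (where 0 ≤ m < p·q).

1428

m₁ = c^(d_p) mod p: c ≡ 63 (mod 79), and 63^71 mod 79 = 6.
m₂ = c^(d_q) mod q: c ≡ 40 (mod 43), and 40^23 mod 43 = 9.
h = q_inv·(m₁ − m₂) mod p = 68·(6 − 9) mod 79 = 33.
m = m₂ + h·q = 9 + 33·43 = 1428.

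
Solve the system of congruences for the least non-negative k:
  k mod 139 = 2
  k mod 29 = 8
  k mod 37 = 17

136917

The moduli are pairwise coprime; N = 139·29·37 = 149147.
N/139 = 1073; 1073 ≡ 100 (mod 139); 100·57 ≡ 1, so inverse 57.
N/29 = 5143; 5143 ≡ 10 (mod 29); 10·3 ≡ 1, so inverse 3.
N/37 = 4031; 4031 ≡ 35 (mod 37); 35·18 ≡ 1, so inverse 18.
k ≡ 2·1073·57 + 8·5143·3 + 17·4031·18 = 1479240.
1479240 mod 149147 = 136917.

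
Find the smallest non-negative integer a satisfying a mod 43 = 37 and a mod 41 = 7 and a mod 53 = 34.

13496

Combine the congruences pairwise.
From a ≡ 37 (mod 43) write a = 37 + 43t. Substituting into a ≡ 7 (mod 41) gives 43t ≡ 11 (mod 41), and since 2⁻¹ ≡ 21 (mod 41), t ≡ 26. Hence a ≡ 37 + 43·26 = 1155 (mod 1763).
From a ≡ 1155 (mod 1763) write a = 1155 + 1763t. Substituting into a ≡ 34 (mod 53) gives 1763t ≡ 45 (mod 53), and since 14⁻¹ ≡ 19 (mod 53), t ≡ 7. Hence a ≡ 1155 + 1763·7 = 13496 (mod 93439).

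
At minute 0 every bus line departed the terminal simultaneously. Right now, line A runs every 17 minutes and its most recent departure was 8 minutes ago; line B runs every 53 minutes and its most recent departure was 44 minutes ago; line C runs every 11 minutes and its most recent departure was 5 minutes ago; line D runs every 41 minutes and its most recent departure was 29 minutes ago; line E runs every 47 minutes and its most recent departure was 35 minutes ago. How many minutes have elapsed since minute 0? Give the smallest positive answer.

18362371

From t ≡ 8 (mod 17) write t = 8 + 17s. Substituting into t ≡ 44 (mod 53) gives 17s ≡ 36 (mod 53), and since 17⁻¹ ≡ 25 (mod 53), s ≡ 52. Hence t ≡ 8 + 17·52 = 892 (mod 901).
From t ≡ 892 (mod 901) write t = 892 + 901s. Substituting into t ≡ 5 (mod 11) gives 901s ≡ 4 (mod 11), and since 10⁻¹ ≡ 10 (mod 11), s ≡ 7. Hence t ≡ 892 + 901·7 = 7199 (mod 9911).
From t ≡ 7199 (mod 9911) write t = 7199 + 9911s. Substituting into t ≡ 29 (mod 41) gives 9911s ≡ 5 (mod 41), and since 30⁻¹ ≡ 26 (mod 41), s ≡ 7. Hence t ≡ 7199 + 9911·7 = 76576 (mod 406351).
From t ≡ 76576 (mod 406351) write t = 76576 + 406351s. Substituting into t ≡ 35 (mod 47) gives 406351s ≡ 22 (mod 47), and since 36⁻¹ ≡ 17 (mod 47), s ≡ 45. Hence t ≡ 76576 + 406351·45 = 18362371 (mod 19098497).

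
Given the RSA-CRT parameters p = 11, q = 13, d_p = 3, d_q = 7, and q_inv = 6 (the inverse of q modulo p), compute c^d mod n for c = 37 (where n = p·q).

m₁ = c^(d_p) mod p: c ≡ 4 (mod 11), and 4^3 mod 11 = 9.
m₂ = c^(d_q) mod q: c ≡ 11 (mod 13), and 11^7 mod 13 = 2.
h = q_inv·(m₁ − m₂) mod p = 6·(9 − 2) mod 11 = 9.
m = m₂ + h·q = 2 + 9·13 = 119.

119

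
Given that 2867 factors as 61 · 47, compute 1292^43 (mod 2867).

Mod 61: 1292 ≡ 11; 11^43 ≡ 50 (mod 61).
Mod 47: 1292 ≡ 23; 23^43 ≡ 39 (mod 47).
Combine by CRT: x ≡ 50 (mod 61), x ≡ 39 (mod 47) ⇒ x ≡ 1026 (mod 2867).

1026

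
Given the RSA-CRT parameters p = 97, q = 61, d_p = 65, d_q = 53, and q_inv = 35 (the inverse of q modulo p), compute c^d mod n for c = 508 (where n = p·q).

m₁ = c^(d_p) mod p: c ≡ 23 (mod 97), and 23^65 mod 97 = 29.
m₂ = c^(d_q) mod q: c ≡ 20 (mod 61), and 20^53 mod 61 = 9.
h = q_inv·(m₁ − m₂) mod p = 35·(29 − 9) mod 97 = 21.
m = m₂ + h·q = 9 + 21·61 = 1290.

1290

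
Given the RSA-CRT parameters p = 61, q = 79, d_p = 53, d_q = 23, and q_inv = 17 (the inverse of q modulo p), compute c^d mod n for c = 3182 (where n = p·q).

4568

m₁ = c^(d_p) mod p: c ≡ 10 (mod 61), and 10^53 mod 61 = 54.
m₂ = c^(d_q) mod q: c ≡ 22 (mod 79), and 22^23 mod 79 = 65.
h = q_inv·(m₁ − m₂) mod p = 17·(54 − 65) mod 61 = 57.
m = m₂ + h·q = 65 + 57·79 = 4568.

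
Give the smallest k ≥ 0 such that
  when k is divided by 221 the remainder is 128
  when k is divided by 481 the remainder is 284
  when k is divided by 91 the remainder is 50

22891

gcd(221, 481) = 13 and 13 | (284 − 128), so the pair is consistent; merging gives k ≡ 6537 (mod 8177), where 8177 = lcm(221, 481).
gcd(8177, 91) = 13 and 13 | (50 − 6537), so the pair is consistent; merging gives k ≡ 22891 (mod 57239), where 57239 = lcm(8177, 91).
The solution is unique modulo lcm(221, 481, 91) = 57239.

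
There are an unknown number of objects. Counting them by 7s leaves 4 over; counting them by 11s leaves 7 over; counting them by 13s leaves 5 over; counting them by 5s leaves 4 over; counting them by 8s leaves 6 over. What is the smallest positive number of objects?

The moduli are pairwise coprime; M = 7·11·13·5·8 = 40040.
M/7 = 5720; 5720 ≡ 1 (mod 7), inverse 1.
M/11 = 3640; 3640 ≡ 10 (mod 11); 10·10 ≡ 1, so inverse 10.
M/13 = 3080; 3080 ≡ 12 (mod 13); 12·12 ≡ 1, so inverse 12.
M/5 = 8008; 8008 ≡ 3 (mod 5); 3·2 ≡ 1, so inverse 2.
M/8 = 5005; 5005 ≡ 5 (mod 8); 5·5 ≡ 1, so inverse 5.
N ≡ 4·5720·1 + 7·3640·10 + 5·3080·12 + 4·8008·2 + 6·5005·5 = 676694.
676694 mod 40040 = 36054.

36054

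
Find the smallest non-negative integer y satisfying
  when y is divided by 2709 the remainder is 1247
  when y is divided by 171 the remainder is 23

Combine the congruences pairwise.
gcd(2709, 171) = 9 and 9 | (23 − 1247), so the pair is consistent; merging gives y ≡ 3956 (mod 51471), where 51471 = lcm(2709, 171).
The solution is unique modulo lcm(2709, 171) = 51471.

3956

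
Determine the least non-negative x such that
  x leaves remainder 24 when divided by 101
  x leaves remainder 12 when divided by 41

Combine the congruences pairwise.
From x ≡ 24 (mod 101) write x = 24 + 101t. Substituting into x ≡ 12 (mod 41) gives 101t ≡ 29 (mod 41), and since 19⁻¹ ≡ 13 (mod 41), t ≡ 8. Hence x ≡ 24 + 101·8 = 832 (mod 4141).

832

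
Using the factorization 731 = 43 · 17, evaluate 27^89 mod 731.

Mod 43: 27 ≡ 27; by Fermat, exponent reduces to 89 mod 42 = 5; 27^5 ≡ 22 (mod 43).
Mod 17: 27 ≡ 10; by Fermat, exponent reduces to 89 mod 16 = 9; 10^9 ≡ 7 (mod 17).
Combine by CRT: x ≡ 22 (mod 43), x ≡ 7 (mod 17) ⇒ x ≡ 194 (mod 731).

194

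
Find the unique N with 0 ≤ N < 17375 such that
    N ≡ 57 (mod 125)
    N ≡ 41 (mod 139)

Combine the congruences pairwise.
From N ≡ 57 (mod 125) write N = 57 + 125t. Substituting into N ≡ 41 (mod 139) gives 125t ≡ 123 (mod 139), and since 125⁻¹ ≡ 129 (mod 139), t ≡ 21. Hence N ≡ 57 + 125·21 = 2682 (mod 17375).

2682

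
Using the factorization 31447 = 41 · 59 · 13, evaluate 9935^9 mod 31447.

3082

Mod 41: 9935 ≡ 13; 13^9 ≡ 7 (mod 41).
Mod 59: 9935 ≡ 23; 23^9 ≡ 14 (mod 59).
Mod 13: 9935 ≡ 3; 3^9 ≡ 1 (mod 13).
Combine by CRT: x ≡ 7 (mod 41), x ≡ 14 (mod 59), x ≡ 1 (mod 13) ⇒ x ≡ 3082 (mod 31447).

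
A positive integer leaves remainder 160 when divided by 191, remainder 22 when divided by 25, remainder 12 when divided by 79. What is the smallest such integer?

Combine the congruences pairwise.
From n ≡ 160 (mod 191) write n = 160 + 191t. Substituting into n ≡ 22 (mod 25) gives 191t ≡ 12 (mod 25), and since 16⁻¹ ≡ 11 (mod 25), t ≡ 7. Hence n ≡ 160 + 191·7 = 1497 (mod 4775).
From n ≡ 1497 (mod 4775) write n = 1497 + 4775t. Substituting into n ≡ 12 (mod 79) gives 4775t ≡ 16 (mod 79), and since 35⁻¹ ≡ 70 (mod 79), t ≡ 14. Hence n ≡ 1497 + 4775·14 = 68347 (mod 377225).

68347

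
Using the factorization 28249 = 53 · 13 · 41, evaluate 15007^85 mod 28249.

Mod 53: 15007 ≡ 8; by Fermat, exponent reduces to 85 mod 52 = 33; 8^33 ≡ 5 (mod 53).
Mod 13: 15007 ≡ 5; by Fermat, exponent reduces to 85 mod 12 = 1; 5^1 ≡ 5 (mod 13).
Mod 41: 15007 ≡ 1; by Fermat, exponent reduces to 85 mod 40 = 5; 1^5 ≡ 1 (mod 41).
Combine by CRT: x ≡ 5 (mod 53), x ≡ 5 (mod 13), x ≡ 1 (mod 41) ⇒ x ≡ 14474 (mod 28249).

14474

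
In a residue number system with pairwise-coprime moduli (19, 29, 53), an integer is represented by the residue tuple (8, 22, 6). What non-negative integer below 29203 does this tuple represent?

25658

Combine the congruences pairwise.
From x ≡ 8 (mod 19) write x = 8 + 19t. Substituting into x ≡ 22 (mod 29) gives 19t ≡ 14 (mod 29), and since 19⁻¹ ≡ 26 (mod 29), t ≡ 16. Hence x ≡ 8 + 19·16 = 312 (mod 551).
From x ≡ 312 (mod 551) write x = 312 + 551t. Substituting into x ≡ 6 (mod 53) gives 551t ≡ 12 (mod 53), and since 21⁻¹ ≡ 48 (mod 53), t ≡ 46. Hence x ≡ 312 + 551·46 = 25658 (mod 29203).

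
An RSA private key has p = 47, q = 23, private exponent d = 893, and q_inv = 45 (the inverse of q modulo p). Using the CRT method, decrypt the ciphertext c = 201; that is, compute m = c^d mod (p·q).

d_p = d mod (p−1) = 893 mod 46 = 19; d_q = d mod (q−1) = 13.
m₁ = c^(d_p) mod p: c ≡ 13 (mod 47), and 13^19 mod 47 = 22.
m₂ = c^(d_q) mod q: c ≡ 17 (mod 23), and 17^13 mod 23 = 10.
h = q_inv·(m₁ − m₂) mod p = 45·(22 − 10) mod 47 = 23.
m = m₂ + h·q = 10 + 23·23 = 539.

539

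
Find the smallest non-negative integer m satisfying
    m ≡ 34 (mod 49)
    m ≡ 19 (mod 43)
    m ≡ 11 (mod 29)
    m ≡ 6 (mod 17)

409723

The moduli are pairwise coprime; N = 49·43·29·17 = 1038751.
N/49 = 21199; 21199 ≡ 31 (mod 49); 31·19 ≡ 1, so inverse 19.
N/43 = 24157; 24157 ≡ 34 (mod 43); 34·19 ≡ 1, so inverse 19.
N/29 = 35819; 35819 ≡ 4 (mod 29); 4·22 ≡ 1, so inverse 22.
N/17 = 61103; 61103 ≡ 5 (mod 17); 5·7 ≡ 1, so inverse 7.
m ≡ 34·21199·19 + 19·24157·19 + 11·35819·22 + 6·61103·7 = 33649755.
33649755 mod 1038751 = 409723.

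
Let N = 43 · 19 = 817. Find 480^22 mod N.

36

Mod 43: 480 ≡ 7; 7^22 ≡ 36 (mod 43).
Mod 19: 480 ≡ 5; by Fermat, exponent reduces to 22 mod 18 = 4; 5^4 ≡ 17 (mod 19).
Combine by CRT: x ≡ 36 (mod 43), x ≡ 17 (mod 19) ⇒ x ≡ 36 (mod 817).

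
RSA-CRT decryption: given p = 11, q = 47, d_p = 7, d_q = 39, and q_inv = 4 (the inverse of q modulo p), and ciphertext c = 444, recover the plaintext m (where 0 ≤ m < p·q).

m₁ = c^(d_p) mod p: c ≡ 4 (mod 11), and 4^7 mod 11 = 5.
m₂ = c^(d_q) mod q: c ≡ 21 (mod 47), and 21^39 mod 47 = 14.
h = q_inv·(m₁ − m₂) mod p = 4·(5 − 14) mod 11 = 8.
m = m₂ + h·q = 14 + 8·47 = 390.

390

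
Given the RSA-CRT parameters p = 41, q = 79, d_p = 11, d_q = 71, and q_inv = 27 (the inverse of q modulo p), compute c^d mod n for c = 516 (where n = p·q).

1506

m₁ = c^(d_p) mod p: c ≡ 24 (mod 41), and 24^11 mod 41 = 30.
m₂ = c^(d_q) mod q: c ≡ 42 (mod 79), and 42^71 mod 79 = 5.
h = q_inv·(m₁ − m₂) mod p = 27·(30 − 5) mod 41 = 19.
m = m₂ + h·q = 5 + 19·79 = 1506.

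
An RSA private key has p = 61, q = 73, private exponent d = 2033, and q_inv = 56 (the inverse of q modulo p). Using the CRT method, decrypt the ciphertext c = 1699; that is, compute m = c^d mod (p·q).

d_p = d mod (p−1) = 2033 mod 60 = 53; d_q = d mod (q−1) = 17.
m₁ = c^(d_p) mod p: c ≡ 52 (mod 61), and 52^53 mod 61 = 3.
m₂ = c^(d_q) mod q: c ≡ 20 (mod 73), and 20^17 mod 73 = 5.
h = q_inv·(m₁ − m₂) mod p = 56·(3 − 5) mod 61 = 10.
m = m₂ + h·q = 5 + 10·73 = 735.

735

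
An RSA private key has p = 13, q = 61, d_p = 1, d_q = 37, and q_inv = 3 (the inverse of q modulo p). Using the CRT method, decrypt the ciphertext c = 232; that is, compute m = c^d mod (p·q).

m₁ = c^(d_p) mod p: c ≡ 11 (mod 13), and 11^1 mod 13 = 11.
m₂ = c^(d_q) mod q: c ≡ 49 (mod 61), and 49^37 mod 61 = 19.
h = q_inv·(m₁ − m₂) mod p = 3·(11 − 19) mod 13 = 2.
m = m₂ + h·q = 19 + 2·61 = 141.

141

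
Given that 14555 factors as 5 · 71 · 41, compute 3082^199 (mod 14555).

Mod 5: 3082 ≡ 2; by Fermat, exponent reduces to 199 mod 4 = 3; 2^3 ≡ 3 (mod 5).
Mod 71: 3082 ≡ 29; by Fermat, exponent reduces to 199 mod 70 = 59; 29^59 ≡ 38 (mod 71).
Mod 41: 3082 ≡ 7; by Fermat, exponent reduces to 199 mod 40 = 39; 7^39 ≡ 6 (mod 41).
Combine by CRT: x ≡ 3 (mod 5), x ≡ 38 (mod 71), x ≡ 6 (mod 41) ⇒ x ≡ 5008 (mod 14555).

5008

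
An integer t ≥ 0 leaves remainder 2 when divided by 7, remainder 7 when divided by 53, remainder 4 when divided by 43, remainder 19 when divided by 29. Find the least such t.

16172

The moduli are pairwise coprime; N = 7·53·43·29 = 462637.
N/7 = 66091; 66091 ≡ 4 (mod 7); 4·2 ≡ 1, so inverse 2.
N/53 = 8729; 8729 ≡ 37 (mod 53); 37·43 ≡ 1, so inverse 43.
N/43 = 10759; 10759 ≡ 9 (mod 43); 9·24 ≡ 1, so inverse 24.
N/29 = 15953; 15953 ≡ 3 (mod 29); 3·10 ≡ 1, so inverse 10.
t ≡ 2·66091·2 + 7·8729·43 + 4·10759·24 + 19·15953·10 = 6955727.
6955727 mod 462637 = 16172.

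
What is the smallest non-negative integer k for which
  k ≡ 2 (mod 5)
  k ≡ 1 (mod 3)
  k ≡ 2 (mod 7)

37

The moduli are pairwise coprime; N = 5·3·7 = 105.
N/5 = 21; 21 ≡ 1 (mod 5), inverse 1.
N/3 = 35; 35 ≡ 2 (mod 3); 2·2 ≡ 1, so inverse 2.
N/7 = 15; 15 ≡ 1 (mod 7), inverse 1.
k ≡ 2·21·1 + 1·35·2 + 2·15·1 = 142.
142 mod 105 = 37.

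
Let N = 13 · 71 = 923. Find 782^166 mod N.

569

Mod 13: 782 ≡ 2; by Fermat, exponent reduces to 166 mod 12 = 10; 2^10 ≡ 10 (mod 13).
Mod 71: 782 ≡ 1; by Fermat, exponent reduces to 166 mod 70 = 26; 1^26 ≡ 1 (mod 71).
Combine by CRT: x ≡ 10 (mod 13), x ≡ 1 (mod 71) ⇒ x ≡ 569 (mod 923).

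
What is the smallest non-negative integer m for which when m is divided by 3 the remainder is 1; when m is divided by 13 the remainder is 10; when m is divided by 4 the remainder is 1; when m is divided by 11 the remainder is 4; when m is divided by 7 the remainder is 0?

7693

From m ≡ 1 (mod 3) write m = 1 + 3t. Substituting into m ≡ 10 (mod 13) gives 3t ≡ 9 (mod 13), and since 3⁻¹ ≡ 9 (mod 13), t ≡ 3. Hence m ≡ 1 + 3·3 = 10 (mod 39).
From m ≡ 10 (mod 39) write m = 10 + 39t. Substituting into m ≡ 1 (mod 4) gives 39t ≡ 3 (mod 4), and since 3⁻¹ ≡ 3 (mod 4), t ≡ 1. Hence m ≡ 10 + 39·1 = 49 (mod 156).
From m ≡ 49 (mod 156) write m = 49 + 156t. Substituting into m ≡ 4 (mod 11) gives 156t ≡ 10 (mod 11), and since 2⁻¹ ≡ 6 (mod 11), t ≡ 5. Hence m ≡ 49 + 156·5 = 829 (mod 1716).
From m ≡ 829 (mod 1716) write m = 829 + 1716t. Substituting into m ≡ 0 (mod 7) gives 1716t ≡ 4 (mod 7), and since 1⁻¹ ≡ 1 (mod 7), t ≡ 4. Hence m ≡ 829 + 1716·4 = 7693 (mod 12012).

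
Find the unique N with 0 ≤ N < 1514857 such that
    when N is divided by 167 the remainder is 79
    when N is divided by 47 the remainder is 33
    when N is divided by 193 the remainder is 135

The moduli are pairwise coprime; M = 167·47·193 = 1514857.
M/167 = 9071; 9071 ≡ 53 (mod 167); 53·104 ≡ 1, so inverse 104.
M/47 = 32231; 32231 ≡ 36 (mod 47); 36·17 ≡ 1, so inverse 17.
M/193 = 7849; 7849 ≡ 129 (mod 193); 129·3 ≡ 1, so inverse 3.
N ≡ 79·9071·104 + 33·32231·17 + 135·7849·3 = 95787772.
95787772 mod 1514857 = 351781.

351781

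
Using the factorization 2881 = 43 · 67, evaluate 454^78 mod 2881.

Mod 43: 454 ≡ 24; by Fermat, exponent reduces to 78 mod 42 = 36; 24^36 ≡ 4 (mod 43).
Mod 67: 454 ≡ 52; by Fermat, exponent reduces to 78 mod 66 = 12; 52^12 ≡ 15 (mod 67).
Combine by CRT: x ≡ 4 (mod 43), x ≡ 15 (mod 67) ⇒ x ≡ 2025 (mod 2881).

2025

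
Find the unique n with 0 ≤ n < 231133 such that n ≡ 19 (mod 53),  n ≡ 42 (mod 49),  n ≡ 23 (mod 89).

164584

The moduli are pairwise coprime; M = 53·49·89 = 231133.
M/53 = 4361; 4361 ≡ 15 (mod 53); 15·46 ≡ 1, so inverse 46.
M/49 = 4717; 4717 ≡ 13 (mod 49); 13·34 ≡ 1, so inverse 34.
M/89 = 2597; 2597 ≡ 16 (mod 89); 16·39 ≡ 1, so inverse 39.
n ≡ 19·4361·46 + 42·4717·34 + 23·2597·39 = 12876899.
12876899 mod 231133 = 164584.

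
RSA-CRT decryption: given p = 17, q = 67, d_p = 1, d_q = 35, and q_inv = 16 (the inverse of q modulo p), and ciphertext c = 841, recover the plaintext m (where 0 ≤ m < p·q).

m₁ = c^(d_p) mod p: c ≡ 8 (mod 17), and 8^1 mod 17 = 8.
m₂ = c^(d_q) mod q: c ≡ 37 (mod 67), and 37^35 mod 67 = 29.
h = q_inv·(m₁ − m₂) mod p = 16·(8 − 29) mod 17 = 4.
m = m₂ + h·q = 29 + 4·67 = 297.

297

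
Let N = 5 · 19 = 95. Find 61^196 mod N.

Mod 5: 61 ≡ 1; since 4 | 196, by Fermat 1^196 ≡ 1 (mod 5).
Mod 19: 61 ≡ 4; by Fermat, exponent reduces to 196 mod 18 = 16; 4^16 ≡ 6 (mod 19).
Combine by CRT: x ≡ 1 (mod 5), x ≡ 6 (mod 19) ⇒ x ≡ 6 (mod 95).

6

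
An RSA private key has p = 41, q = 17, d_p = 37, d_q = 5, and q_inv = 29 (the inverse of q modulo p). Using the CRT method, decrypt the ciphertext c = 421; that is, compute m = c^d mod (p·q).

m₁ = c^(d_p) mod p: c ≡ 11 (mod 41), and 11^37 mod 41 = 13.
m₂ = c^(d_q) mod q: c ≡ 13 (mod 17), and 13^5 mod 17 = 13.
h = q_inv·(m₁ − m₂) mod p = 29·(13 − 13) mod 41 = 0.
m = m₂ + h·q = 13 + 0·17 = 13.

13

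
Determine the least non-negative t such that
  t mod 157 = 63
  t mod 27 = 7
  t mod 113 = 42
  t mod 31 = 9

9024109

From t ≡ 63 (mod 157) write t = 63 + 157s. Substituting into t ≡ 7 (mod 27) gives 157s ≡ 25 (mod 27), and since 22⁻¹ ≡ 16 (mod 27), s ≡ 22. Hence t ≡ 63 + 157·22 = 3517 (mod 4239).
From t ≡ 3517 (mod 4239) write t = 3517 + 4239s. Substituting into t ≡ 42 (mod 113) gives 4239s ≡ 28 (mod 113), and since 58⁻¹ ≡ 76 (mod 113), s ≡ 94. Hence t ≡ 3517 + 4239·94 = 401983 (mod 479007).
From t ≡ 401983 (mod 479007) write t = 401983 + 479007s. Substituting into t ≡ 9 (mod 31) gives 479007s ≡ 3 (mod 31), and since 26⁻¹ ≡ 6 (mod 31), s ≡ 18. Hence t ≡ 401983 + 479007·18 = 9024109 (mod 14849217).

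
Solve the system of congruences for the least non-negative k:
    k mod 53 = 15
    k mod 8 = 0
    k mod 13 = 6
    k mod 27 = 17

64304

The moduli are pairwise coprime; N = 53·8·13·27 = 148824.
N/53 = 2808; 2808 ≡ 52 (mod 53); 52·52 ≡ 1, so inverse 52.
N/8 = 18603; 18603 ≡ 3 (mod 8); 3·3 ≡ 1, so inverse 3.
N/13 = 11448; 11448 ≡ 8 (mod 13); 8·5 ≡ 1, so inverse 5.
N/27 = 5512; 5512 ≡ 4 (mod 27); 4·7 ≡ 1, so inverse 7.
k ≡ 15·2808·52 + 0·18603·3 + 6·11448·5 + 17·5512·7 = 3189608.
3189608 mod 148824 = 64304.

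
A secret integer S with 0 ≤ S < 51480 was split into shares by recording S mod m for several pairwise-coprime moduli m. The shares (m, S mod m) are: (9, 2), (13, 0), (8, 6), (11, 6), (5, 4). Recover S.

The moduli are pairwise coprime; N = 9·13·8·11·5 = 51480.
N/9 = 5720; 5720 ≡ 5 (mod 9); 5·2 ≡ 1, so inverse 2.
N/13 = 3960; 3960 ≡ 8 (mod 13); 8·5 ≡ 1, so inverse 5.
N/8 = 6435; 6435 ≡ 3 (mod 8); 3·3 ≡ 1, so inverse 3.
N/11 = 4680; 4680 ≡ 5 (mod 11); 5·9 ≡ 1, so inverse 9.
N/5 = 10296; 10296 ≡ 1 (mod 5), inverse 1.
S ≡ 2·5720·2 + 0·3960·5 + 6·6435·3 + 6·4680·9 + 4·10296·1 = 432614.
432614 mod 51480 = 20774.

20774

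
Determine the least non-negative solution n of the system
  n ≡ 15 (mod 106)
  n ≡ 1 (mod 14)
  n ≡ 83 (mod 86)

Combine the congruences pairwise.
gcd(106, 14) = 2 and 2 | (1 − 15), so the pair is consistent; merging gives n ≡ 15 (mod 742), where 742 = lcm(106, 14).
gcd(742, 86) = 2 and 2 | (83 − 15), so the pair is consistent; merging gives n ≡ 10403 (mod 31906), where 31906 = lcm(742, 86).
The solution is unique modulo lcm(106, 14, 86) = 31906.

10403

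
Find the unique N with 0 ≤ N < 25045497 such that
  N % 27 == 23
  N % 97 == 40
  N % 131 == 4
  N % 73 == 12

13462088

The moduli are pairwise coprime; M = 27·97·131·73 = 25045497.
M/27 = 927611; 927611 ≡ 26 (mod 27); 26·26 ≡ 1, so inverse 26.
M/97 = 258201; 258201 ≡ 84 (mod 97); 84·82 ≡ 1, so inverse 82.
M/131 = 191187; 191187 ≡ 58 (mod 131); 58·61 ≡ 1, so inverse 61.
M/73 = 343089; 343089 ≡ 62 (mod 73); 62·53 ≡ 1, so inverse 53.
N ≡ 23·927611·26 + 40·258201·82 + 4·191187·61 + 12·343089·53 = 1666464890.
1666464890 mod 25045497 = 13462088.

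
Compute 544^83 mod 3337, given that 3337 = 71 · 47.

Mod 71: 544 ≡ 47; by Fermat, exponent reduces to 83 mod 70 = 13; 47^13 ≡ 67 (mod 71).
Mod 47: 544 ≡ 27; by Fermat, exponent reduces to 83 mod 46 = 37; 27^37 ≡ 18 (mod 47).
Combine by CRT: x ≡ 67 (mod 71), x ≡ 18 (mod 47) ⇒ x ≡ 3120 (mod 3337).

3120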